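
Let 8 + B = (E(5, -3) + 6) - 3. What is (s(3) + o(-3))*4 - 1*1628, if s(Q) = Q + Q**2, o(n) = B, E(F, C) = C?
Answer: -1612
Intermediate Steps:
B = -8 (B = -8 + ((-3 + 6) - 3) = -8 + (3 - 3) = -8 + 0 = -8)
o(n) = -8
(s(3) + o(-3))*4 - 1*1628 = (3*(1 + 3) - 8)*4 - 1*1628 = (3*4 - 8)*4 - 1628 = (12 - 8)*4 - 1628 = 4*4 - 1628 = 16 - 1628 = -1612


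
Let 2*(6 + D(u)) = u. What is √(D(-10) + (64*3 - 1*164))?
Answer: √17 ≈ 4.1231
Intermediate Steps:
D(u) = -6 + u/2
√(D(-10) + (64*3 - 1*164)) = √((-6 + (½)*(-10)) + (64*3 - 1*164)) = √((-6 - 5) + (192 - 164)) = √(-11 + 28) = √17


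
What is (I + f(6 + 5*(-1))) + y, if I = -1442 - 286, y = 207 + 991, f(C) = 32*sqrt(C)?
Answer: -498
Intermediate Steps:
y = 1198
I = -1728
(I + f(6 + 5*(-1))) + y = (-1728 + 32*sqrt(6 + 5*(-1))) + 1198 = (-1728 + 32*sqrt(6 - 5)) + 1198 = (-1728 + 32*sqrt(1)) + 1198 = (-1728 + 32*1) + 1198 = (-1728 + 32) + 1198 = -1696 + 1198 = -498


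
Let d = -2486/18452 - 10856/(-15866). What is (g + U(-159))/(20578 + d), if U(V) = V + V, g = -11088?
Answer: -834803520348/1506141115933 ≈ -0.55427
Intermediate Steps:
U(V) = 2*V
d = 40218009/73189858 (d = -2486*1/18452 - 10856*(-1/15866) = -1243/9226 + 5428/7933 = 40218009/73189858 ≈ 0.54950)
(g + U(-159))/(20578 + d) = (-11088 + 2*(-159))/(20578 + 40218009/73189858) = (-11088 - 318)/(1506141115933/73189858) = -11406*73189858/1506141115933 = -834803520348/1506141115933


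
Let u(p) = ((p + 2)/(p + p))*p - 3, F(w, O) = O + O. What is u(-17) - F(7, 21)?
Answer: -105/2 ≈ -52.500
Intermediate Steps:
F(w, O) = 2*O
u(p) = -2 + p/2 (u(p) = ((2 + p)/((2*p)))*p - 3 = ((2 + p)*(1/(2*p)))*p - 3 = ((2 + p)/(2*p))*p - 3 = (1 + p/2) - 3 = -2 + p/2)
u(-17) - F(7, 21) = (-2 + (1/2)*(-17)) - 2*21 = (-2 - 17/2) - 1*42 = -21/2 - 42 = -105/2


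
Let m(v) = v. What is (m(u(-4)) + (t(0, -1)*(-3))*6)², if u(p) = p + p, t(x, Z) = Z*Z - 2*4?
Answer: 13924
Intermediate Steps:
t(x, Z) = -8 + Z² (t(x, Z) = Z² - 8 = -8 + Z²)
u(p) = 2*p
(m(u(-4)) + (t(0, -1)*(-3))*6)² = (2*(-4) + ((-8 + (-1)²)*(-3))*6)² = (-8 + ((-8 + 1)*(-3))*6)² = (-8 - 7*(-3)*6)² = (-8 + 21*6)² = (-8 + 126)² = 118² = 13924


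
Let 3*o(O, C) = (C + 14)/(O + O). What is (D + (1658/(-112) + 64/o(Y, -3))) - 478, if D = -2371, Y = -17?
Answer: -2129671/616 ≈ -3457.3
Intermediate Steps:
o(O, C) = (14 + C)/(6*O) (o(O, C) = ((C + 14)/(O + O))/3 = ((14 + C)/((2*O)))/3 = ((14 + C)*(1/(2*O)))/3 = ((14 + C)/(2*O))/3 = (14 + C)/(6*O))
(D + (1658/(-112) + 64/o(Y, -3))) - 478 = (-2371 + (1658/(-112) + 64/(((⅙)*(14 - 3)/(-17))))) - 478 = (-2371 + (1658*(-1/112) + 64/(((⅙)*(-1/17)*11)))) - 478 = (-2371 + (-829/56 + 64/(-11/102))) - 478 = (-2371 + (-829/56 + 64*(-102/11))) - 478 = (-2371 + (-829/56 - 6528/11)) - 478 = (-2371 - 374687/616) - 478 = -1835223/616 - 478 = -2129671/616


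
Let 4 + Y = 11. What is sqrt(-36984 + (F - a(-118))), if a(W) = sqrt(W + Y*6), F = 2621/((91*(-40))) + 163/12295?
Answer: sqrt(-29630706375622534 - 1602322091552*I*sqrt(19))/895076 ≈ 0.022666 - 192.31*I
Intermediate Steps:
Y = 7 (Y = -4 + 11 = 7)
F = -1265275/1790152 (F = 2621/(-3640) + 163*(1/12295) = 2621*(-1/3640) + 163/12295 = -2621/3640 + 163/12295 = -1265275/1790152 ≈ -0.70680)
a(W) = sqrt(42 + W) (a(W) = sqrt(W + 7*6) = sqrt(W + 42) = sqrt(42 + W))
sqrt(-36984 + (F - a(-118))) = sqrt(-36984 + (-1265275/1790152 - sqrt(42 - 118))) = sqrt(-36984 + (-1265275/1790152 - sqrt(-76))) = sqrt(-36984 + (-1265275/1790152 - 2*I*sqrt(19))) = sqrt(-66208246843/1790152 - 2*I*sqrt(19))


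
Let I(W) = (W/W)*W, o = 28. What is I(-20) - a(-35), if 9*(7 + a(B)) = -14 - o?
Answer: -25/3 ≈ -8.3333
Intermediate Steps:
I(W) = W (I(W) = 1*W = W)
a(B) = -35/3 (a(B) = -7 + (-14 - 1*28)/9 = -7 + (-14 - 28)/9 = -7 + (⅑)*(-42) = -7 - 14/3 = -35/3)
I(-20) - a(-35) = -20 - 1*(-35/3) = -20 + 35/3 = -25/3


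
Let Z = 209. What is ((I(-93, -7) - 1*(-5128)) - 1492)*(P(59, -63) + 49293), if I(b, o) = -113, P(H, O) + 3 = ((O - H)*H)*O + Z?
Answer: 1771973879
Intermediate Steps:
P(H, O) = 206 + H*O*(O - H) (P(H, O) = -3 + (((O - H)*H)*O + 209) = -3 + ((H*(O - H))*O + 209) = -3 + (H*O*(O - H) + 209) = -3 + (209 + H*O*(O - H)) = 206 + H*O*(O - H))
((I(-93, -7) - 1*(-5128)) - 1492)*(P(59, -63) + 49293) = ((-113 - 1*(-5128)) - 1492)*((206 + 59*(-63)² - 1*(-63)*59²) + 49293) = ((-113 + 5128) - 1492)*((206 + 59*3969 - 1*(-63)*3481) + 49293) = (5015 - 1492)*((206 + 234171 + 219303) + 49293) = 3523*(453680 + 49293) = 3523*502973 = 1771973879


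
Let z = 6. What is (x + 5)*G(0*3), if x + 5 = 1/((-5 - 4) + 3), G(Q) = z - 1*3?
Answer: -½ ≈ -0.50000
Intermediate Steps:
G(Q) = 3 (G(Q) = 6 - 1*3 = 6 - 3 = 3)
x = -31/6 (x = -5 + 1/((-5 - 4) + 3) = -5 + 1/(-9 + 3) = -5 + 1/(-6) = -5 - ⅙ = -31/6 ≈ -5.1667)
(x + 5)*G(0*3) = (-31/6 + 5)*3 = -⅙*3 = -½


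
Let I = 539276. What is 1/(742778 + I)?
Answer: 1/1282054 ≈ 7.8000e-7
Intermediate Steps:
1/(742778 + I) = 1/(742778 + 539276) = 1/1282054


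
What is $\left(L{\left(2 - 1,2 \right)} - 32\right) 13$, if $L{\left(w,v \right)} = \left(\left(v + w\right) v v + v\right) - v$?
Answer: $-260$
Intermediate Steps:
$L{\left(w,v \right)} = v^{2} \left(v + w\right)$ ($L{\left(w,v \right)} = \left(v \left(v + w\right) v + v\right) - v = \left(v^{2} \left(v + w\right) + v\right) - v = \left(v + v^{2} \left(v + w\right)\right) - v = v^{2} \left(v + w\right)$)
$\left(L{\left(2 - 1,2 \right)} - 32\right) 13 = \left(2^{2} \left(2 + \left(2 - 1\right)\right) - 32\right) 13 = \left(4 \left(2 + 1\right) - 32\right) 13 = \left(4 \cdot 3 - 32\right) 13 = \left(12 - 32\right) 13 = \left(-20\right) 13 = -260$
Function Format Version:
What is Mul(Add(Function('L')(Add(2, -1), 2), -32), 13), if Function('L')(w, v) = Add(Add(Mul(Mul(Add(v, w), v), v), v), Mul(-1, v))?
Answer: -260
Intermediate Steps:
Function('L')(w, v) = Mul(Pow(v, 2), Add(v, w)) (Function('L')(w, v) = Add(Add(Mul(Mul(v, Add(v, w)), v), v), Mul(-1, v)) = Add(Add(Mul(Pow(v, 2), Add(v, w)), v), Mul(-1, v)) = Add(Add(v, Mul(Pow(v, 2), Add(v, w))), Mul(-1, v)) = Mul(Pow(v, 2), Add(v, w)))
Mul(Add(Function('L')(Add(2, -1), 2), -32), 13) = Mul(Add(Mul(Pow(2, 2), Add(2, Add(2, -1))), -32), 13) = Mul(Add(Mul(4, Add(2, 1)), -32), 13) = Mul(Add(Mul(4, 3), -32), 13) = Mul(Add(12, -32), 13) = Mul(-20, 13) = -260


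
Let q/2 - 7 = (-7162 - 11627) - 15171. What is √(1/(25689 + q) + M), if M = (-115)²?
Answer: 12*√163684638957/42217 ≈ 115.00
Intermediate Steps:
M = 13225
q = -67906 (q = 14 + 2*((-7162 - 11627) - 15171) = 14 + 2*(-18789 - 15171) = 14 + 2*(-33960) = 14 - 67920 = -67906)
√(1/(25689 + q) + M) = √(1/(25689 - 67906) + 13225) = √(1/(-42217) + 13225) = √(-1/42217 + 13225) = √(558319824/42217) = 12*√163684638957/42217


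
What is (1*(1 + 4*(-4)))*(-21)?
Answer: 315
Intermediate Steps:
(1*(1 + 4*(-4)))*(-21) = (1*(1 - 16))*(-21) = (1*(-15))*(-21) = -15*(-21) = 315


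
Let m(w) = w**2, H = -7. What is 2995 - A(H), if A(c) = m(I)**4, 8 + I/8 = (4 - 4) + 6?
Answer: -4294964301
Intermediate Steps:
I = -16 (I = -64 + 8*((4 - 4) + 6) = -64 + 8*(0 + 6) = -64 + 8*6 = -64 + 48 = -16)
A(c) = 4294967296 (A(c) = ((-16)**2)**4 = 256**4 = 4294967296)
2995 - A(H) = 2995 - 1*4294967296 = 2995 - 4294967296 = -4294964301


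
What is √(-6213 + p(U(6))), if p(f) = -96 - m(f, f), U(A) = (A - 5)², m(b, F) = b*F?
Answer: I*√6310 ≈ 79.436*I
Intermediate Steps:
m(b, F) = F*b
U(A) = (-5 + A)²
p(f) = -96 - f² (p(f) = -96 - f*f = -96 - f²)
√(-6213 + p(U(6))) = √(-6213 + (-96 - ((-5 + 6)²)²)) = √(-6213 + (-96 - (1²)²)) = √(-6213 + (-96 - 1*1²)) = √(-6213 + (-96 - 1*1)) = √(-6213 + (-96 - 1)) = √(-6213 - 97) = √(-6310) = I*√6310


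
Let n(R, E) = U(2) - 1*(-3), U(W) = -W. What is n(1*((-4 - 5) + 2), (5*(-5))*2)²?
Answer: 1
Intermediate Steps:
n(R, E) = 1 (n(R, E) = -1*2 - 1*(-3) = -2 + 3 = 1)
n(1*((-4 - 5) + 2), (5*(-5))*2)² = 1² = 1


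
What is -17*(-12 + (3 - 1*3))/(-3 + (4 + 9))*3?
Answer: 306/5 ≈ 61.200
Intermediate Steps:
-17*(-12 + (3 - 1*3))/(-3 + (4 + 9))*3 = -17*(-12 + (3 - 3))/(-3 + 13)*3 = -17*(-12 + 0)/10*3 = -(-204)/10*3 = -17*(-6/5)*3 = (102/5)*3 = 306/5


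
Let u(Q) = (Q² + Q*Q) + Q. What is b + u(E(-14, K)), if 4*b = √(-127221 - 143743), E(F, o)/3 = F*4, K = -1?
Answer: 56280 + I*√67741/2 ≈ 56280.0 + 130.14*I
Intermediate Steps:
E(F, o) = 12*F (E(F, o) = 3*(F*4) = 3*(4*F) = 12*F)
b = I*√67741/2 (b = √(-127221 - 143743)/4 = √(-270964)/4 = (2*I*√67741)/4 = I*√67741/2 ≈ 130.14*I)
u(Q) = Q + 2*Q² (u(Q) = (Q² + Q²) + Q = 2*Q² + Q = Q + 2*Q²)
b + u(E(-14, K)) = I*√67741/2 + (12*(-14))*(1 + 2*(12*(-14))) = I*√67741/2 - 168*(1 + 2*(-168)) = I*√67741/2 - 168*(1 - 336) = I*√67741/2 - 168*(-335) = I*√67741/2 + 56280 = 56280 + I*√67741/2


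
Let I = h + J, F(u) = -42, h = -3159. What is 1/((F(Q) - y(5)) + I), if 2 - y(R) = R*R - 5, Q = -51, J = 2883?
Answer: -1/300 ≈ -0.0033333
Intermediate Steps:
y(R) = 7 - R**2 (y(R) = 2 - (R*R - 5) = 2 - (R**2 - 5) = 2 - (-5 + R**2) = 2 + (5 - R**2) = 7 - R**2)
I = -276 (I = -3159 + 2883 = -276)
1/((F(Q) - y(5)) + I) = 1/((-42 - (7 - 1*5**2)) - 276) = 1/((-42 - (7 - 1*25)) - 276) = 1/((-42 - (7 - 25)) - 276) = 1/((-42 - 1*(-18)) - 276) = 1/((-42 + 18) - 276) = 1/(-24 - 276) = 1/(-300) = -1/300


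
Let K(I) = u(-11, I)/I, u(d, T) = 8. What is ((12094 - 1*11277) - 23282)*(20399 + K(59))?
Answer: -27037728285/59 ≈ -4.5827e+8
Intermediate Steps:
K(I) = 8/I
((12094 - 1*11277) - 23282)*(20399 + K(59)) = ((12094 - 1*11277) - 23282)*(20399 + 8/59) = ((12094 - 11277) - 23282)*(20399 + 8*(1/59)) = (817 - 23282)*(20399 + 8/59) = -22465*1203549/59 = -27037728285/59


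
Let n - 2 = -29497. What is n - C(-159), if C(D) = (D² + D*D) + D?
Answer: -79898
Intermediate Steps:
n = -29495 (n = 2 - 29497 = -29495)
C(D) = D + 2*D² (C(D) = (D² + D²) + D = 2*D² + D = D + 2*D²)
n - C(-159) = -29495 - (-159)*(1 + 2*(-159)) = -29495 - (-159)*(1 - 318) = -29495 - (-159)*(-317) = -29495 - 1*50403 = -29495 - 50403 = -79898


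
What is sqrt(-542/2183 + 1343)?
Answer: sqrt(6398868541)/2183 ≈ 36.644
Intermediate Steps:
sqrt(-542/2183 + 1343) = sqrt(2931227/2183) = sqrt(6398868541)/2183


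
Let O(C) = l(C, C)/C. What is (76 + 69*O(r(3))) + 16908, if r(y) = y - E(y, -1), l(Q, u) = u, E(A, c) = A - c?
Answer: 17053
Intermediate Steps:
r(y) = -1 (r(y) = y - (y - 1*(-1)) = y - (y + 1) = y - (1 + y) = y + (-1 - y) = -1)
O(C) = 1 (O(C) = C/C = 1)
(76 + 69*O(r(3))) + 16908 = (76 + 69*1) + 16908 = (76 + 69) + 16908 = 145 + 16908 = 17053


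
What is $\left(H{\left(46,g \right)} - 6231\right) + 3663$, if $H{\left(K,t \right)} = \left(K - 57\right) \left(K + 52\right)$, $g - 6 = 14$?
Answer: $-3646$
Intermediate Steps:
$g = 20$ ($g = 6 + 14 = 20$)
$H{\left(K,t \right)} = \left(-57 + K\right) \left(52 + K\right)$
$\left(H{\left(46,g \right)} - 6231\right) + 3663 = \left(\left(-2964 + 46^{2} - 230\right) - 6231\right) + 3663 = \left(\left(-2964 + 2116 - 230\right) - 6231\right) + 3663 = \left(-1078 - 6231\right) + 3663 = -7309 + 3663 = -3646$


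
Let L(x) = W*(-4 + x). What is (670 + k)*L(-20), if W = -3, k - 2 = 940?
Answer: 116064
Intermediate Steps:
k = 942 (k = 2 + 940 = 942)
L(x) = 12 - 3*x (L(x) = -3*(-4 + x) = 12 - 3*x)
(670 + k)*L(-20) = (670 + 942)*(12 - 3*(-20)) = 1612*(12 + 60) = 1612*72 = 116064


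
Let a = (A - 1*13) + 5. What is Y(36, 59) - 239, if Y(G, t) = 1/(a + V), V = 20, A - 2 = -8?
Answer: -1433/6 ≈ -238.83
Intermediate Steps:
A = -6 (A = 2 - 8 = -6)
a = -14 (a = (-6 - 1*13) + 5 = (-6 - 13) + 5 = -19 + 5 = -14)
Y(G, t) = 1/6 (Y(G, t) = 1/(-14 + 20) = 1/6)
Y(36, 59) - 239 = 1/6 - 239 = -1433/6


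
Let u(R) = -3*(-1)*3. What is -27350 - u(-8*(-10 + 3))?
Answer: -27359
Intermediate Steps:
u(R) = 9 (u(R) = 3*3 = 9)
-27350 - u(-8*(-10 + 3)) = -27350 - 1*9 = -27350 - 9 = -27359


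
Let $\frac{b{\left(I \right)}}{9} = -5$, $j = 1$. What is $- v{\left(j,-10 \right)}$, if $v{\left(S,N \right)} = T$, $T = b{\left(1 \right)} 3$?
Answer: $135$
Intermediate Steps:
$b{\left(I \right)} = -45$ ($b{\left(I \right)} = 9 \left(-5\right) = -45$)
$T = -135$ ($T = \left(-45\right) 3 = -135$)
$v{\left(S,N \right)} = -135$
$- v{\left(j,-10 \right)} = \left(-1\right) \left(-135\right) = 135$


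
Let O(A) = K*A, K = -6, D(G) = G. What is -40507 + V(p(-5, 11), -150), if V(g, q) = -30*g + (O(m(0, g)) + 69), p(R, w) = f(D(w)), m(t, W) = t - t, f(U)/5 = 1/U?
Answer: -444968/11 ≈ -40452.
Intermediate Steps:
f(U) = 5/U (f(U) = 5*(1/U) = 5/U)
m(t, W) = 0
p(R, w) = 5/w
O(A) = -6*A
V(g, q) = 69 - 30*g (V(g, q) = -30*g + (-6*0 + 69) = -30*g + (0 + 69) = -30*g + 69 = 69 - 30*g)
-40507 + V(p(-5, 11), -150) = -40507 + (69 - 150/11) = -40507 + 609/11 = -444968/11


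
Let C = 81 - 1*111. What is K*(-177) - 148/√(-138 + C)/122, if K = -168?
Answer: 29736 + 37*I*√42/2562 ≈ 29736.0 + 0.093594*I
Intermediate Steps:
C = -30 (C = 81 - 111 = -30)
K*(-177) - 148/√(-138 + C)/122 = -168*(-177) - 148/√(-138 - 30)/122 = 29736 - 148*(-I*√42/84)*(1/122) = 29736 - (-37)*I*√42/21*(1/122) = 29736 + (37*I*√42/21)*(1/122) = 29736 + 37*I*√42/2562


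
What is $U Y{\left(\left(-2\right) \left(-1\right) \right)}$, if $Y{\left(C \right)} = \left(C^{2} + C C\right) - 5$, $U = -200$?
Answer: $-600$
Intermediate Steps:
$Y{\left(C \right)} = -5 + 2 C^{2}$ ($Y{\left(C \right)} = \left(C^{2} + C^{2}\right) - 5 = 2 C^{2} - 5 = -5 + 2 C^{2}$)
$U Y{\left(\left(-2\right) \left(-1\right) \right)} = - 200 \left(-5 + 2 \left(\left(-2\right) \left(-1\right)\right)^{2}\right) = - 200 \left(-5 + 2 \cdot 2^{2}\right) = - 200 \left(-5 + 2 \cdot 4\right) = - 200 \left(-5 + 8\right) = \left(-200\right) 3 = -600$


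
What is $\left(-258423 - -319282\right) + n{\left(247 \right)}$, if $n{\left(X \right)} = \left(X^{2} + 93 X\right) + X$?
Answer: $145086$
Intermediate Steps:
$n{\left(X \right)} = X^{2} + 94 X$
$\left(-258423 - -319282\right) + n{\left(247 \right)} = \left(-258423 - -319282\right) + 247 \left(94 + 247\right) = \left(-258423 + 319282\right) + 247 \cdot 341 = 60859 + 84227 = 145086$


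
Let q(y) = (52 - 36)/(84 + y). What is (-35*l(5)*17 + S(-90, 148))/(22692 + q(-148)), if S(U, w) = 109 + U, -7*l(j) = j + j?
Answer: 3476/90767 ≈ 0.038296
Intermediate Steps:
l(j) = -2*j/7 (l(j) = -(j + j)/7 = -2*j/7)
q(y) = 16/(84 + y)
(-35*l(5)*17 + S(-90, 148))/(22692 + q(-148)) = (-(-10)*5*17 + (109 - 90))/(22692 + 16/(84 - 148)) = (-35*(-10/7)*17 + 19)/(22692 + 16/(-64)) = (50*17 + 19)/(22692 + 16*(-1/64)) = (850 + 19)/(22692 - ¼) = 869/(90767/4) = 869*(4/90767) = 3476/90767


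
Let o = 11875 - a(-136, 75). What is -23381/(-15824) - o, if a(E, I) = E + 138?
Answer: -187854971/15824 ≈ -11872.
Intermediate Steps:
a(E, I) = 138 + E
o = 11873 (o = 11875 - (138 - 136) = 11875 - 1*2 = 11875 - 2 = 11873)
-23381/(-15824) - o = -23381/(-15824) - 1*11873 = -23381*(-1/15824) - 11873 = 23381/15824 - 11873 = -187854971/15824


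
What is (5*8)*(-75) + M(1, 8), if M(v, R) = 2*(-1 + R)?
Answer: -2986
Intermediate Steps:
M(v, R) = -2 + 2*R
(5*8)*(-75) + M(1, 8) = (5*8)*(-75) + (-2 + 2*8) = 40*(-75) + (-2 + 16) = -3000 + 14 = -2986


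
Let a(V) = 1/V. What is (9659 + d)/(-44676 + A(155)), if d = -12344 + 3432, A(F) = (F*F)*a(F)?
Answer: -747/44521 ≈ -0.016779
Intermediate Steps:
A(F) = F (A(F) = (F*F)/F = F**2/F = F)
d = -8912
(9659 + d)/(-44676 + A(155)) = (9659 - 8912)/(-44676 + 155) = 747/(-44521) = 747*(-1/44521) = -747/44521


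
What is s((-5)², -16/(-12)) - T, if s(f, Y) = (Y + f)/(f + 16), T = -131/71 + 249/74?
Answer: -567089/646242 ≈ -0.87752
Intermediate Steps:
T = 7985/5254 (T = -131*1/71 + 249*(1/74) = -131/71 + 249/74 = 7985/5254 ≈ 1.5198)
s(f, Y) = (Y + f)/(16 + f)
s((-5)², -16/(-12)) - T = (-16/(-12) + (-5)²)/(16 + (-5)²) - 1*7985/5254 = (-16*(-1/12) + 25)/(16 + 25) - 7985/5254 = (4/3 + 25)/41 - 7985/5254 = (1/41)*(79/3) - 7985/5254 = 79/123 - 7985/5254 = -567089/646242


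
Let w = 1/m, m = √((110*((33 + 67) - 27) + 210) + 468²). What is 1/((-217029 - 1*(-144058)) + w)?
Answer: -16583681344/1210127811353023 - 8*√3551/1210127811353023 ≈ -1.3704e-5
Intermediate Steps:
m = 8*√3551 (m = √((110*(100 - 27) + 210) + 219024) = √((110*73 + 210) + 219024) = √((8030 + 210) + 219024) = √(8240 + 219024) = √227264 = 8*√3551 ≈ 476.72)
w = √3551/28408 (w = 1/(8*√3551) = √3551/28408 ≈ 0.0020977)
1/((-217029 - 1*(-144058)) + w) = 1/((-217029 - 1*(-144058)) + √3551/28408) = 1/((-217029 + 144058) + √3551/28408) = 1/(-72971 + √3551/28408)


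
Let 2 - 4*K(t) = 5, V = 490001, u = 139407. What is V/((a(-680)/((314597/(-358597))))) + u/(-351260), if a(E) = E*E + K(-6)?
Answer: -309053990588131343/232976684911765340 ≈ -1.3265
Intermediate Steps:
K(t) = -3/4 (K(t) = 1/2 - 1/4*5 = 1/2 - 5/4 = -3/4)
a(E) = -3/4 + E**2 (a(E) = E*E - 3/4 = E**2 - 3/4 = -3/4 + E**2)
V/((a(-680)/((314597/(-358597))))) + u/(-351260) = 490001/(((-3/4 + (-680)**2)/((314597/(-358597))))) + 139407/(-351260) = 490001/(((-3/4 + 462400)/((314597*(-1/358597))))) + 139407*(-1/351260) = 490001/((1849597/(4*(-314597/358597)))) - 139407/351260 = 490001/(((1849597/4)*(-358597/314597))) - 139407/351260 = 490001/(-663259935409/1258388) - 139407/351260 = 490001*(-1258388/663259935409) - 139407/351260 = -616611378388/663259935409 - 139407/351260 = -309053990588131343/232976684911765340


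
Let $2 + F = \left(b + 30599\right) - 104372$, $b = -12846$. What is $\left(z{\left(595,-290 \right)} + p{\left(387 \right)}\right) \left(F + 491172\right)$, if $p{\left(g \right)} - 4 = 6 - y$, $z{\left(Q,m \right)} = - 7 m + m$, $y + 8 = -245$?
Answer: $810315653$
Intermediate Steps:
$y = -253$ ($y = -8 - 245 = -253$)
$z{\left(Q,m \right)} = - 6 m$
$p{\left(g \right)} = 263$ ($p{\left(g \right)} = 4 + \left(6 - -253\right) = 4 + \left(6 + 253\right) = 4 + 259 = 263$)
$F = -86621$ ($F = -2 + \left(\left(-12846 + 30599\right) - 104372\right) = -2 + \left(17753 - 104372\right) = -2 - 86619 = -86621$)
$\left(z{\left(595,-290 \right)} + p{\left(387 \right)}\right) \left(F + 491172\right) = \left(\left(-6\right) \left(-290\right) + 263\right) \left(-86621 + 491172\right) = \left(1740 + 263\right) 404551 = 2003 \cdot 404551 = 810315653$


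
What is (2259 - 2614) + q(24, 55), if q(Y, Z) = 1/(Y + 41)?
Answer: -23074/65 ≈ -354.98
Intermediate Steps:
q(Y, Z) = 1/(41 + Y)
(2259 - 2614) + q(24, 55) = (2259 - 2614) + 1/(41 + 24) = -355 + 1/65 = -23074/65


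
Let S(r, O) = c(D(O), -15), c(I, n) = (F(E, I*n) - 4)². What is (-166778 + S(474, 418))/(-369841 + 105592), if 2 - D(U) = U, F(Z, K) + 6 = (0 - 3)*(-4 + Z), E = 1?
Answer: 166777/264249 ≈ 0.63114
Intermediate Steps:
F(Z, K) = 6 - 3*Z (F(Z, K) = -6 + (0 - 3)*(-4 + Z) = -6 - 3*(-4 + Z) = -6 + (12 - 3*Z) = 6 - 3*Z)
D(U) = 2 - U
c(I, n) = 1 (c(I, n) = ((6 - 3*1) - 4)² = ((6 - 3) - 4)² = (3 - 4)² = (-1)² = 1)
S(r, O) = 1
(-166778 + S(474, 418))/(-369841 + 105592) = (-166778 + 1)/(-369841 + 105592) = -166777/(-264249) = -166777*(-1/264249) = 166777/264249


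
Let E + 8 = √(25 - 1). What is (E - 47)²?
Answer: 3049 - 220*√6 ≈ 2510.1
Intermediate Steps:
E = -8 + 2*√6 (E = -8 + √(25 - 1) = -8 + √24 = -8 + 2*√6 ≈ -3.1010)
(E - 47)² = ((-8 + 2*√6) - 47)² = (-55 + 2*√6)²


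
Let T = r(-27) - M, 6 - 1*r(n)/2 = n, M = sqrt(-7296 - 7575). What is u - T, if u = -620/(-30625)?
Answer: -404126/6125 + I*sqrt(14871) ≈ -65.98 + 121.95*I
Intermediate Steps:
M = I*sqrt(14871) (M = sqrt(-14871) = I*sqrt(14871) ≈ 121.95*I)
r(n) = 12 - 2*n
u = 124/6125 (u = -620*(-1/30625) = 124/6125 ≈ 0.020245)
T = 66 - I*sqrt(14871) (T = (12 - 2*(-27)) - I*sqrt(14871) = (12 + 54) - I*sqrt(14871) = 66 - I*sqrt(14871) ≈ 66.0 - 121.95*I)
u - T = 124/6125 - (66 - I*sqrt(14871)) = 124/6125 + (-66 + I*sqrt(14871)) = -404126/6125 + I*sqrt(14871)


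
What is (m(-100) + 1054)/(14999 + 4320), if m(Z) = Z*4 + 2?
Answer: 656/19319 ≈ 0.033956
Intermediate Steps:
m(Z) = 2 + 4*Z (m(Z) = 4*Z + 2 = 2 + 4*Z)
(m(-100) + 1054)/(14999 + 4320) = ((2 + 4*(-100)) + 1054)/(14999 + 4320) = ((2 - 400) + 1054)/19319 = (-398 + 1054)*(1/19319) = 656*(1/19319) = 656/19319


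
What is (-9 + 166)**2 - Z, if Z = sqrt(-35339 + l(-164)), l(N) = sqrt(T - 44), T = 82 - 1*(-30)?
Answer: 24649 - sqrt(-35339 + 2*sqrt(17)) ≈ 24649.0 - 187.96*I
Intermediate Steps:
T = 112 (T = 82 + 30 = 112)
l(N) = 2*sqrt(17) (l(N) = sqrt(112 - 44) = sqrt(68) = 2*sqrt(17))
Z = sqrt(-35339 + 2*sqrt(17)) ≈ 187.96*I
(-9 + 166)**2 - Z = (-9 + 166)**2 - sqrt(-35339 + 2*sqrt(17)) = 157**2 - sqrt(-35339 + 2*sqrt(17)) = 24649 - sqrt(-35339 + 2*sqrt(17))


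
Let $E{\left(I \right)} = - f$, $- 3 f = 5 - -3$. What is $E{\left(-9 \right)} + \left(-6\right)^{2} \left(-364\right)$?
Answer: $- \frac{39304}{3} \approx -13101.0$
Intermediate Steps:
$f = - \frac{8}{3}$ ($f = - \frac{5 - -3}{3} = - \frac{5 + 3}{3} = \left(- \frac{1}{3}\right) 8 = - \frac{8}{3} \approx -2.6667$)
$E{\left(I \right)} = \frac{8}{3}$ ($E{\left(I \right)} = \left(-1\right) \left(- \frac{8}{3}\right) = \frac{8}{3}$)
$E{\left(-9 \right)} + \left(-6\right)^{2} \left(-364\right) = \frac{8}{3} + \left(-6\right)^{2} \left(-364\right) = \frac{8}{3} + 36 \left(-364\right) = \frac{8}{3} - 13104 = - \frac{39304}{3}$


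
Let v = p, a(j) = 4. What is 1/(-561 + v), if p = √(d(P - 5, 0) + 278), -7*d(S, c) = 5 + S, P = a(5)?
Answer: -3927/2201105 - √13594/2201105 ≈ -0.0018371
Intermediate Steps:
P = 4
d(S, c) = -5/7 - S/7 (d(S, c) = -(5 + S)/7 = -5/7 - S/7)
p = √13594/7 (p = √((-5/7 - (4 - 5)/7) + 278) = √((-5/7 - ⅐*(-1)) + 278) = √((-5/7 + ⅐) + 278) = √(-4/7 + 278) = √(1942/7) = √13594/7 ≈ 16.656)
v = √13594/7 ≈ 16.656
1/(-561 + v) = 1/(-561 + √13594/7)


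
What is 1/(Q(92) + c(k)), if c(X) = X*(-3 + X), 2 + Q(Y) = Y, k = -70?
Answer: 1/5200 ≈ 0.00019231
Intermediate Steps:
Q(Y) = -2 + Y
1/(Q(92) + c(k)) = 1/((-2 + 92) - 70*(-3 - 70)) = 1/(90 - 70*(-73)) = 1/(90 + 5110) = 1/5200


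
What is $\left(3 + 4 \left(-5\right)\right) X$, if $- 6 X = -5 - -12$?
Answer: $\frac{119}{6} \approx 19.833$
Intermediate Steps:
$X = - \frac{7}{6}$ ($X = - \frac{-5 - -12}{6} = - \frac{-5 + 12}{6} = \left(- \frac{1}{6}\right) 7 = - \frac{7}{6} \approx -1.1667$)
$\left(3 + 4 \left(-5\right)\right) X = \left(3 + 4 \left(-5\right)\right) \left(- \frac{7}{6}\right) = \left(3 - 20\right) \left(- \frac{7}{6}\right) = \left(-17\right) \left(- \frac{7}{6}\right) = \frac{119}{6}$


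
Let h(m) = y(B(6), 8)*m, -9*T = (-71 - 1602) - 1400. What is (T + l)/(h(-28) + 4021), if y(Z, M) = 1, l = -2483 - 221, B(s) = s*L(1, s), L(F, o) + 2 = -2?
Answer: -1933/3267 ≈ -0.59167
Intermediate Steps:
L(F, o) = -4 (L(F, o) = -2 - 2 = -4)
B(s) = -4*s (B(s) = s*(-4) = -4*s)
l = -2704
T = 3073/9 (T = -((-71 - 1602) - 1400)/9 = -(-1673 - 1400)/9 = -⅑*(-3073) = 3073/9 ≈ 341.44)
h(m) = m (h(m) = 1*m = m)
(T + l)/(h(-28) + 4021) = (3073/9 - 2704)/(-28 + 4021) = -21263/9/3993 = -21263/9*1/3993 = -1933/3267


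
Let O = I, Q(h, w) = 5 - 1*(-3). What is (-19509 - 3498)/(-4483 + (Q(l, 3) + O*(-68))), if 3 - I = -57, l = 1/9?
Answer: 23007/8555 ≈ 2.6893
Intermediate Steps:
l = ⅑ (l = 1*(⅑) = ⅑ ≈ 0.11111)
Q(h, w) = 8 (Q(h, w) = 5 + 3 = 8)
I = 60 (I = 3 - 1*(-57) = 3 + 57 = 60)
O = 60
(-19509 - 3498)/(-4483 + (Q(l, 3) + O*(-68))) = (-19509 - 3498)/(-4483 + (8 + 60*(-68))) = -23007/(-4483 + (8 - 4080)) = -23007/(-4483 - 4072) = -23007/(-8555) = -23007*(-1/8555) = 23007/8555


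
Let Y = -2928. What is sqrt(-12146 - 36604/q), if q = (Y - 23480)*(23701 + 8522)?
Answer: 7*I*sqrt(11218122492085673310)/212736246 ≈ 110.21*I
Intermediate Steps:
q = -850944984 (q = (-2928 - 23480)*(23701 + 8522) = -26408*32223 = -850944984)
sqrt(-12146 - 36604/q) = sqrt(-12146 - 36604/(-850944984)) = sqrt(-12146 - 36604*(-1/850944984)) = sqrt(-12146 + 9151/212736246) = sqrt(-2583894434765/212736246) = 7*I*sqrt(11218122492085673310)/212736246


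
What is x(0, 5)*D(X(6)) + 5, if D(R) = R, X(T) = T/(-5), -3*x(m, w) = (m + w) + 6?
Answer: 47/5 ≈ 9.4000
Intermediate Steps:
x(m, w) = -2 - m/3 - w/3 (x(m, w) = -((m + w) + 6)/3 = -(6 + m + w)/3 = -2 - m/3 - w/3)
X(T) = -T/5 (X(T) = T*(-⅕) = -T/5)
x(0, 5)*D(X(6)) + 5 = (-2 - ⅓*0 - ⅓*5)*(-⅕*6) + 5 = (-2 + 0 - 5/3)*(-6/5) + 5 = -11/3*(-6/5) + 5 = 22/5 + 5 = 47/5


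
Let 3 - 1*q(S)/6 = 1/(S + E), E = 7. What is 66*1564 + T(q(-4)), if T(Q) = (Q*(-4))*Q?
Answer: 102200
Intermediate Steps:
q(S) = 18 - 6/(7 + S) (q(S) = 18 - 6/(S + 7) = 18 - 6/(7 + S))
T(Q) = -4*Q² (T(Q) = (-4*Q)*Q = -4*Q²)
66*1564 + T(q(-4)) = 66*1564 - 4*36*(20 + 3*(-4))²/(7 - 4)² = 103224 - 4*4*(20 - 12)² = 103224 - 4*(6*(⅓)*8)² = 103224 - 4*16² = 103224 - 4*256 = 103224 - 1024 = 102200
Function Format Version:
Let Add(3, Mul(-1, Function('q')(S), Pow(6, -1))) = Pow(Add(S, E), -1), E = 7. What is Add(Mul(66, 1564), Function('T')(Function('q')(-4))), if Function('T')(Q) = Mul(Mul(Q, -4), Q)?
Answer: 102200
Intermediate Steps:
Function('q')(S) = Add(18, Mul(-6, Pow(Add(7, S), -1))) (Function('q')(S) = Add(18, Mul(-6, Pow(Add(S, 7), -1))) = Add(18, Mul(-6, Pow(Add(7, S), -1))))
Function('T')(Q) = Mul(-4, Pow(Q, 2)) (Function('T')(Q) = Mul(Mul(-4, Q), Q) = Mul(-4, Pow(Q, 2)))
Add(Mul(66, 1564), Function('T')(Function('q')(-4))) = Add(Mul(66, 1564), Mul(-4, Pow(Mul(6, Pow(Add(7, -4), -1), Add(20, Mul(3, -4))), 2))) = Add(103224, Mul(-4, Pow(Mul(6, Pow(3, -1), Add(20, -12)), 2))) = Add(103224, Mul(-4, Pow(Mul(6, Rational(1, 3), 8), 2))) = Add(103224, Mul(-4, Pow(16, 2))) = Add(103224, Mul(-4, 256)) = Add(103224, -1024) = 102200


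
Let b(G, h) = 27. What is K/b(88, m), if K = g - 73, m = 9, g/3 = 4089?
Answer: 12194/27 ≈ 451.63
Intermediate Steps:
g = 12267 (g = 3*4089 = 12267)
K = 12194 (K = 12267 - 73 = 12194)
K/b(88, m) = 12194/27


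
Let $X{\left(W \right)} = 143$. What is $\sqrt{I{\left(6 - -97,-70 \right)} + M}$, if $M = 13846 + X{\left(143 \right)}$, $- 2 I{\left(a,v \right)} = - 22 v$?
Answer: $\sqrt{13219} \approx 114.97$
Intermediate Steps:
$I{\left(a,v \right)} = 11 v$ ($I{\left(a,v \right)} = - \frac{\left(-22\right) v}{2} = 11 v$)
$M = 13989$ ($M = 13846 + 143 = 13989$)
$\sqrt{I{\left(6 - -97,-70 \right)} + M} = \sqrt{11 \left(-70\right) + 13989} = \sqrt{-770 + 13989} = \sqrt{13219}$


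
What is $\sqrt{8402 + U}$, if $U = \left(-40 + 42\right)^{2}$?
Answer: $3 \sqrt{934} \approx 91.684$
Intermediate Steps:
$U = 4$ ($U = 2^{2} = 4$)
$\sqrt{8402 + U} = \sqrt{8402 + 4} = \sqrt{8406} = 3 \sqrt{934}$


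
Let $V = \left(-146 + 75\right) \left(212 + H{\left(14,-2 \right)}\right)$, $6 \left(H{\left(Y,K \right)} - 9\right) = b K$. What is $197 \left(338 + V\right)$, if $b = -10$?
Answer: $- \frac{9213493}{3} \approx -3.0712 \cdot 10^{6}$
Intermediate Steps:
$H{\left(Y,K \right)} = 9 - \frac{5 K}{3}$ ($H{\left(Y,K \right)} = 9 + \frac{\left(-10\right) K}{6} = 9 - \frac{5 K}{3}$)
$V = - \frac{47783}{3}$ ($V = \left(-146 + 75\right) \left(212 + \left(9 - - \frac{10}{3}\right)\right) = - 71 \left(212 + \left(9 + \frac{10}{3}\right)\right) = - 71 \left(212 + \frac{37}{3}\right) = \left(-71\right) \frac{673}{3} = - \frac{47783}{3} \approx -15928.0$)
$197 \left(338 + V\right) = 197 \left(338 - \frac{47783}{3}\right) = 197 \left(- \frac{46769}{3}\right) = - \frac{9213493}{3}$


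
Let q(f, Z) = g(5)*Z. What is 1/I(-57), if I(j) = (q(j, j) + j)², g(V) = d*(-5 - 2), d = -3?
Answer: 1/1572516 ≈ 6.3592e-7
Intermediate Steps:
g(V) = 21 (g(V) = -3*(-5 - 2) = -3*(-7) = 21)
q(f, Z) = 21*Z
I(j) = 484*j² (I(j) = (21*j + j)² = (22*j)² = 484*j²)
1/I(-57) = 1/(484*(-57)²) = 1/(484*3249) = 1/1572516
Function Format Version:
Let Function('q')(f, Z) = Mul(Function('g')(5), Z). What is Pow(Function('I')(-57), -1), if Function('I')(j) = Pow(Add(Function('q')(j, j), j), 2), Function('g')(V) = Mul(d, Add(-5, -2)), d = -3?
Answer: Rational(1, 1572516) ≈ 6.3592e-7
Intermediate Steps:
Function('g')(V) = 21 (Function('g')(V) = Mul(-3, Add(-5, -2)) = Mul(-3, -7) = 21)
Function('q')(f, Z) = Mul(21, Z)
Function('I')(j) = Mul(484, Pow(j, 2)) (Function('I')(j) = Pow(Add(Mul(21, j), j), 2) = Pow(Mul(22, j), 2) = Mul(484, Pow(j, 2)))
Pow(Function('I')(-57), -1) = Pow(Mul(484, Pow(-57, 2)), -1) = Pow(Mul(484, 3249), -1) = Pow(1572516, -1) = Rational(1, 1572516)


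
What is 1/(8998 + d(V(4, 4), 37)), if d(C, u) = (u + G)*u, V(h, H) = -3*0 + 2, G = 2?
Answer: 1/10441 ≈ 9.5776e-5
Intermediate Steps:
V(h, H) = 2 (V(h, H) = 0 + 2 = 2)
d(C, u) = u*(2 + u) (d(C, u) = (u + 2)*u = (2 + u)*u = u*(2 + u))
1/(8998 + d(V(4, 4), 37)) = 1/(8998 + 37*(2 + 37)) = 1/(8998 + 37*39) = 1/(8998 + 1443) = 1/10441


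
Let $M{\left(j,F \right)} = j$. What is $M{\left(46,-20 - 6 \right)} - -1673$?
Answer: $1719$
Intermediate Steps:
$M{\left(46,-20 - 6 \right)} - -1673 = 46 - -1673 = 46 + 1673 = 1719$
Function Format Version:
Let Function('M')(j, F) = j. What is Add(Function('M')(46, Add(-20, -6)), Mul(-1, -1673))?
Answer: 1719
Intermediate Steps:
Add(Function('M')(46, Add(-20, -6)), Mul(-1, -1673)) = Add(46, Mul(-1, -1673)) = Add(46, 1673) = 1719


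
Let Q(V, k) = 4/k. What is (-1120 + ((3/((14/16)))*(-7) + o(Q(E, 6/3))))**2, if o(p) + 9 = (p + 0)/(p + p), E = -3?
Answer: 5313025/4 ≈ 1.3283e+6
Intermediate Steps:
o(p) = -17/2 (o(p) = -9 + (p + 0)/(p + p) = -9 + p/((2*p)) = -9 + p*(1/(2*p)) = -9 + 1/2 = -17/2)
(-1120 + ((3/((14/16)))*(-7) + o(Q(E, 6/3))))**2 = (-1120 + ((3/((14/16)))*(-7) - 17/2))**2 = (-1120 + ((3/((14*(1/16))))*(-7) - 17/2))**2 = (-1120 + ((3/(7/8))*(-7) - 17/2))**2 = (-1120 + ((3*(8/7))*(-7) - 17/2))**2 = (-1120 + ((24/7)*(-7) - 17/2))**2 = (-1120 + (-24 - 17/2))**2 = (-1120 - 65/2)**2 = (-2305/2)**2 = 5313025/4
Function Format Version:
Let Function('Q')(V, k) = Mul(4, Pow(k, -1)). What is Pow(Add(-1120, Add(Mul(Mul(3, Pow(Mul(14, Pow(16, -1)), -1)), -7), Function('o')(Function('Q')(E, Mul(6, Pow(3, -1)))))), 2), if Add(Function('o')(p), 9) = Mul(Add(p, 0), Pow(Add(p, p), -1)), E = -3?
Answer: Rational(5313025, 4) ≈ 1.3283e+6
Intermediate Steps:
Function('o')(p) = Rational(-17, 2) (Function('o')(p) = Add(-9, Mul(Add(p, 0), Pow(Add(p, p), -1))) = Add(-9, Mul(p, Pow(Mul(2, p), -1))) = Add(-9, Mul(p, Mul(Rational(1, 2), Pow(p, -1)))) = Add(-9, Rational(1, 2)) = Rational(-17, 2))
Pow(Add(-1120, Add(Mul(Mul(3, Pow(Mul(14, Pow(16, -1)), -1)), -7), Function('o')(Function('Q')(E, Mul(6, Pow(3, -1)))))), 2) = Pow(Add(-1120, Add(Mul(Mul(3, Pow(Mul(14, Pow(16, -1)), -1)), -7), Rational(-17, 2))), 2) = Pow(Add(-1120, Add(Mul(Mul(3, Pow(Mul(14, Rational(1, 16)), -1)), -7), Rational(-17, 2))), 2) = Pow(Add(-1120, Add(Mul(Mul(3, Pow(Rational(7, 8), -1)), -7), Rational(-17, 2))), 2) = Pow(Add(-1120, Add(Mul(Mul(3, Rational(8, 7)), -7), Rational(-17, 2))), 2) = Pow(Add(-1120, Add(Mul(Rational(24, 7), -7), Rational(-17, 2))), 2) = Pow(Add(-1120, Add(-24, Rational(-17, 2))), 2) = Pow(Add(-1120, Rational(-65, 2)), 2) = Pow(Rational(-2305, 2), 2) = Rational(5313025, 4)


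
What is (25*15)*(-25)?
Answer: -9375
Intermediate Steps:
(25*15)*(-25) = 375*(-25) = -9375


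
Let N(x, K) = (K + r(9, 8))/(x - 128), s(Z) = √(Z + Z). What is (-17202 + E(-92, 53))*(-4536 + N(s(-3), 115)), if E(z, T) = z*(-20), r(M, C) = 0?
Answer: 114231463312/1639 + 176663*I*√6/1639 ≈ 6.9696e+7 + 264.02*I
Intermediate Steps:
s(Z) = √2*√Z (s(Z) = √(2*Z) = √2*√Z)
E(z, T) = -20*z
N(x, K) = K/(-128 + x) (N(x, K) = (K + 0)/(x - 128) = K/(-128 + x))
(-17202 + E(-92, 53))*(-4536 + N(s(-3), 115)) = (-17202 - 20*(-92))*(-4536 + 115/(-128 + √2*√(-3))) = (-17202 + 1840)*(-4536 + 115/(-128 + √2*(I*√3))) = -15362*(-4536 + 115/(-128 + I*√6)) = 69682032 - 1766630/(-128 + I*√6)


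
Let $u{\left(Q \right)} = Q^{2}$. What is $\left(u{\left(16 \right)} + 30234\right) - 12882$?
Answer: $17608$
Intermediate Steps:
$\left(u{\left(16 \right)} + 30234\right) - 12882 = \left(16^{2} + 30234\right) - 12882 = \left(256 + 30234\right) - 12882 = 30490 - 12882 = 17608$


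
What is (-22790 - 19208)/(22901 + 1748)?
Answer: -41998/24649 ≈ -1.7038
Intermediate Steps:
(-22790 - 19208)/(22901 + 1748) = -41998/24649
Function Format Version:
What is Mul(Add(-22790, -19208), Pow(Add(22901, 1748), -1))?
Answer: Rational(-41998, 24649) ≈ -1.7038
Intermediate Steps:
Mul(Add(-22790, -19208), Pow(Add(22901, 1748), -1)) = Mul(-41998, Pow(24649, -1)) = Mul(-41998, Rational(1, 24649)) = Rational(-41998, 24649)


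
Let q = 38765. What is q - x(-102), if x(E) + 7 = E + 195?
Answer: 38679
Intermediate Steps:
x(E) = 188 + E (x(E) = -7 + (E + 195) = -7 + (195 + E) = 188 + E)
q - x(-102) = 38765 - (188 - 102) = 38765 - 1*86 = 38765 - 86 = 38679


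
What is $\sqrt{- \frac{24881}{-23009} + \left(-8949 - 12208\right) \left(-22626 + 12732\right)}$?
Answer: $\frac{\sqrt{110820851436214927}}{23009} \approx 14468.0$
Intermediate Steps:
$\sqrt{- \frac{24881}{-23009} + \left(-8949 - 12208\right) \left(-22626 + 12732\right)} = \sqrt{\left(-24881\right) \left(- \frac{1}{23009}\right) - -209327358} = \sqrt{\frac{24881}{23009} + 209327358} = \sqrt{\frac{4816413205103}{23009}} = \frac{\sqrt{110820851436214927}}{23009}$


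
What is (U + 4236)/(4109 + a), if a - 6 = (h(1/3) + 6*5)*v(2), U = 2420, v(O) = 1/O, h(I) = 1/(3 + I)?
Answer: 133120/82603 ≈ 1.6116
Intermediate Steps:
a = 423/20 (a = 6 + (1/(3 + 1/3) + 6*5)/2 = 6 + (1/(3 + 1*(⅓)) + 30)*(½) = 6 + (1/(3 + ⅓) + 30)*(½) = 6 + (1/(10/3) + 30)*(½) = 6 + (3/10 + 30)*(½) = 6 + (303/10)*(½) = 6 + 303/20 = 423/20 ≈ 21.150)
(U + 4236)/(4109 + a) = (2420 + 4236)/(4109 + 423/20) = 6656/(82603/20) = 6656*(20/82603) = 133120/82603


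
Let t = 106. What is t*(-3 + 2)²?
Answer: 106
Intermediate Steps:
t*(-3 + 2)² = 106*(-3 + 2)² = 106*(-1)² = 106*1 = 106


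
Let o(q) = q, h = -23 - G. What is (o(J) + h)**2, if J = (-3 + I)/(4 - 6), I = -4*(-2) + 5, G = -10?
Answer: 324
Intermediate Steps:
I = 13 (I = 8 + 5 = 13)
h = -13 (h = -23 - 1*(-10) = -23 + 10 = -13)
J = -5 (J = (-3 + 13)/(4 - 6) = 10/(-2) = 10*(-1/2) = -5)
(o(J) + h)**2 = (-5 - 13)**2 = (-18)**2 = 324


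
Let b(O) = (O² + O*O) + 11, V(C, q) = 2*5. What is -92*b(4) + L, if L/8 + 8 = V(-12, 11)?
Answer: -3940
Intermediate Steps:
V(C, q) = 10
L = 16 (L = -64 + 8*10 = -64 + 80 = 16)
b(O) = 11 + 2*O² (b(O) = (O² + O²) + 11 = 2*O² + 11 = 11 + 2*O²)
-92*b(4) + L = -92*(11 + 2*4²) + 16 = -92*(11 + 2*16) + 16 = -92*(11 + 32) + 16 = -92*43 + 16 = -3956 + 16 = -3940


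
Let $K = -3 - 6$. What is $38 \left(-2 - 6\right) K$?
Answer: $2736$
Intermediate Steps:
$K = -9$ ($K = -3 - 6 = -9$)
$38 \left(-2 - 6\right) K = 38 \left(-2 - 6\right) \left(-9\right) = 38 \left(-8\right) \left(-9\right) = \left(-304\right) \left(-9\right) = 2736$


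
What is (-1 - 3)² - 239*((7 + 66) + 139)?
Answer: -50652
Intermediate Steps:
(-1 - 3)² - 239*((7 + 66) + 139) = (-4)² - 239*(73 + 139) = 16 - 239*212 = 16 - 50668 = -50652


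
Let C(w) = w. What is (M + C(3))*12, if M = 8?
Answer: 132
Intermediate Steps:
(M + C(3))*12 = (8 + 3)*12 = 11*12 = 132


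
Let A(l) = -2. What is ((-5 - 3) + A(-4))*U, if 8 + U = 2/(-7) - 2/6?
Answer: 1810/21 ≈ 86.190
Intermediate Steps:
U = -181/21 (U = -8 + (2/(-7) - 2/6) = -8 + (2*(-⅐) - 2*⅙) = -8 + (-2/7 - ⅓) = -8 - 13/21 = -181/21 ≈ -8.6190)
((-5 - 3) + A(-4))*U = ((-5 - 3) - 2)*(-181/21) = (-8 - 2)*(-181/21) = -10*(-181/21) = 1810/21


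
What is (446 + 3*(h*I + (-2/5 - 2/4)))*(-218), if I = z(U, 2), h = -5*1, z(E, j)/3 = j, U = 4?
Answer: -385097/5 ≈ -77019.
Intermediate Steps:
z(E, j) = 3*j
h = -5
I = 6 (I = 3*2 = 6)
(446 + 3*(h*I + (-2/5 - 2/4)))*(-218) = (446 + 3*(-5*6 + (-2/5 - 2/4)))*(-218) = (446 + 3*(-30 + (-2*⅕ - 2*¼)))*(-218) = (446 + 3*(-30 + (-⅖ - ½)))*(-218) = (446 + 3*(-30 - 9/10))*(-218) = (446 + 3*(-309/10))*(-218) = (446 - 927/10)*(-218) = (3533/10)*(-218) = -385097/5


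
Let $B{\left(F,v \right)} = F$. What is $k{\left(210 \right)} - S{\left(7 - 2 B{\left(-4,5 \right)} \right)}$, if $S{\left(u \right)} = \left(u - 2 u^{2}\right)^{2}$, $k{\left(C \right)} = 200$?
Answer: $-189025$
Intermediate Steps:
$k{\left(210 \right)} - S{\left(7 - 2 B{\left(-4,5 \right)} \right)} = 200 - \left(7 - -8\right)^{2} \left(-1 + 2 \left(7 - -8\right)\right)^{2} = 200 - \left(7 + 8\right)^{2} \left(-1 + 2 \left(7 + 8\right)\right)^{2} = 200 - 15^{2} \left(-1 + 2 \cdot 15\right)^{2} = 200 - 225 \left(-1 + 30\right)^{2} = 200 - 225 \cdot 29^{2} = 200 - 225 \cdot 841 = 200 - 189225 = -189025$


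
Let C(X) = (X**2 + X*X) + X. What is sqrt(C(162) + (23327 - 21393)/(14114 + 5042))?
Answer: 7*sqrt(98571824174)/9578 ≈ 229.46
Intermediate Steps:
C(X) = X + 2*X**2 (C(X) = (X**2 + X**2) + X = 2*X**2 + X = X + 2*X**2)
sqrt(C(162) + (23327 - 21393)/(14114 + 5042)) = sqrt(162*(1 + 2*162) + (23327 - 21393)/(14114 + 5042)) = sqrt(162*(1 + 324) + 1934/19156) = sqrt(162*325 + 1934*(1/19156)) = sqrt(52650 + 967/9578) = sqrt(504282667/9578) = 7*sqrt(98571824174)/9578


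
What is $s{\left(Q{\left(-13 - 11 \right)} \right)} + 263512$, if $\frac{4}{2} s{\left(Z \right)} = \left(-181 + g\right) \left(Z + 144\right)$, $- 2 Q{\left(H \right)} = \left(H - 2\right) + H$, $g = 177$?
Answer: $263174$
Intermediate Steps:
$Q{\left(H \right)} = 1 - H$ ($Q{\left(H \right)} = - \frac{\left(H - 2\right) + H}{2} = - \frac{\left(-2 + H\right) + H}{2} = - \frac{-2 + 2 H}{2} = 1 - H$)
$s{\left(Z \right)} = -288 - 2 Z$ ($s{\left(Z \right)} = \frac{\left(-181 + 177\right) \left(Z + 144\right)}{2} = \frac{\left(-4\right) \left(144 + Z\right)}{2} = \frac{-576 - 4 Z}{2} = -288 - 2 Z$)
$s{\left(Q{\left(-13 - 11 \right)} \right)} + 263512 = \left(-288 - 2 \left(1 - \left(-13 - 11\right)\right)\right) + 263512 = \left(-288 - 2 \left(1 - -24\right)\right) + 263512 = \left(-288 - 2 \left(1 + 24\right)\right) + 263512 = \left(-288 - 50\right) + 263512 = -338 + 263512 = 263174$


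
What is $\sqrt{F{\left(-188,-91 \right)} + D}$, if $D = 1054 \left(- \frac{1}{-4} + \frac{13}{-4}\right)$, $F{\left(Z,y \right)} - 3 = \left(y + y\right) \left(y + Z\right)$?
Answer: $3 \sqrt{5291} \approx 218.22$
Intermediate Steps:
$F{\left(Z,y \right)} = 3 + 2 y \left(Z + y\right)$ ($F{\left(Z,y \right)} = 3 + \left(y + y\right) \left(y + Z\right) = 3 + 2 y \left(Z + y\right)$)
$D = -3162$ ($D = 1054 \left(\left(-1\right) \left(- \frac{1}{4}\right) + 13 \left(- \frac{1}{4}\right)\right) = 1054 \left(\frac{1}{4} - \frac{13}{4}\right) = 1054 \left(-3\right) = -3162$)
$\sqrt{F{\left(-188,-91 \right)} + D} = \sqrt{\left(3 + 2 \left(-91\right)^{2} + 2 \left(-188\right) \left(-91\right)\right) - 3162} = \sqrt{\left(3 + 2 \cdot 8281 + 34216\right) - 3162} = \sqrt{\left(3 + 16562 + 34216\right) - 3162} = \sqrt{50781 - 3162} = \sqrt{47619} = 3 \sqrt{5291}$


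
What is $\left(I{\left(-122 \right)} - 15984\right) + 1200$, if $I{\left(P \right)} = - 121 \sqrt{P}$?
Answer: $-14784 - 121 i \sqrt{122} \approx -14784.0 - 1336.5 i$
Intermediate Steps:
$\left(I{\left(-122 \right)} - 15984\right) + 1200 = \left(- 121 \sqrt{-122} - 15984\right) + 1200 = \left(- 121 i \sqrt{122} - 15984\right) + 1200 = \left(-15984 - 121 i \sqrt{122}\right) + 1200 = -14784 - 121 i \sqrt{122}$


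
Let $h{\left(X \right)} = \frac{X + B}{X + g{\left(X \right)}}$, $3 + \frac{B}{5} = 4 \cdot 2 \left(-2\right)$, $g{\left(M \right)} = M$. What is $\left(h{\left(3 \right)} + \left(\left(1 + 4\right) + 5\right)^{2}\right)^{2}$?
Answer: $\frac{64516}{9} \approx 7168.4$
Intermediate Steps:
$B = -95$ ($B = -15 + 5 \cdot 4 \cdot 2 \left(-2\right) = -15 + 5 \cdot 8 \left(-2\right) = -15 + 5 \left(-16\right) = -15 - 80 = -95$)
$h{\left(X \right)} = \frac{-95 + X}{2 X}$ ($h{\left(X \right)} = \frac{X - 95}{X + X} = \frac{-95 + X}{2 X}$)
$\left(h{\left(3 \right)} + \left(\left(1 + 4\right) + 5\right)^{2}\right)^{2} = \left(\frac{-95 + 3}{2 \cdot 3} + \left(\left(1 + 4\right) + 5\right)^{2}\right)^{2} = \left(\frac{1}{2} \cdot \frac{1}{3} \left(-92\right) + \left(5 + 5\right)^{2}\right)^{2} = \left(- \frac{46}{3} + 10^{2}\right)^{2} = \left(- \frac{46}{3} + 100\right)^{2} = \left(\frac{254}{3}\right)^{2} = \frac{64516}{9}$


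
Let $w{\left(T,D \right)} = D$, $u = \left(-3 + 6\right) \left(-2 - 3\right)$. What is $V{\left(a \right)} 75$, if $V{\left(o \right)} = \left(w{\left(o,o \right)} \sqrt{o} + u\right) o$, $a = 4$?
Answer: $-2100$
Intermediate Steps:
$u = -15$ ($u = 3 \left(-5\right) = -15$)
$V{\left(o \right)} = o \left(-15 + o^{\frac{3}{2}}\right)$ ($V{\left(o \right)} = \left(o \sqrt{o} - 15\right) o = \left(o^{\frac{3}{2}} - 15\right) o = \left(-15 + o^{\frac{3}{2}}\right) o = o \left(-15 + o^{\frac{3}{2}}\right)$)
$V{\left(a \right)} 75 = \left(4^{\frac{5}{2}} - 60\right) 75 = \left(32 - 60\right) 75 = \left(-28\right) 75 = -2100$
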